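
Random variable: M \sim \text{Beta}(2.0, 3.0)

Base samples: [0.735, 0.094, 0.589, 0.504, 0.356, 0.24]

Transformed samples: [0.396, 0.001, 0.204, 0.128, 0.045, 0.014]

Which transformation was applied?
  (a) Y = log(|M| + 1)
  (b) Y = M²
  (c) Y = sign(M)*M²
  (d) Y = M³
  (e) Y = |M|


Checking option (d) Y = M³:
  M = 0.735 -> Y = 0.396 ✓
  M = 0.094 -> Y = 0.001 ✓
  M = 0.589 -> Y = 0.204 ✓
All samples match this transformation.

(d) M³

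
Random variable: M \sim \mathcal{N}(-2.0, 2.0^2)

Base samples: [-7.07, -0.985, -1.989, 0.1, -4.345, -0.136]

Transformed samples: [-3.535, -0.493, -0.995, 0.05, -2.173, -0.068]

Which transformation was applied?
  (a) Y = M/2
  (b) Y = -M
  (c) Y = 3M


Checking option (a) Y = M/2:
  M = -7.07 -> Y = -3.535 ✓
  M = -0.985 -> Y = -0.493 ✓
  M = -1.989 -> Y = -0.995 ✓
All samples match this transformation.

(a) M/2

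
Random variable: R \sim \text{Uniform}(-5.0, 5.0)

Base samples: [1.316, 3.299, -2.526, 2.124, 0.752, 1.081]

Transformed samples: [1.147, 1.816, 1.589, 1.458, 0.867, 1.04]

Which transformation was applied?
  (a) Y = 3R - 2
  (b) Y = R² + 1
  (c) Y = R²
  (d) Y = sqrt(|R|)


Checking option (d) Y = sqrt(|R|):
  R = 1.316 -> Y = 1.147 ✓
  R = 3.299 -> Y = 1.816 ✓
  R = -2.526 -> Y = 1.589 ✓
All samples match this transformation.

(d) sqrt(|R|)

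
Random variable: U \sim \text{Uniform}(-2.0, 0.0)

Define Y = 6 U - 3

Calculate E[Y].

For Y = 6U - 3:
E[Y] = 6 * E[U] - 3
E[U] = (-2 + 0)/2 = -1
E[Y] = 6 * (-1) - 3 = -9

-9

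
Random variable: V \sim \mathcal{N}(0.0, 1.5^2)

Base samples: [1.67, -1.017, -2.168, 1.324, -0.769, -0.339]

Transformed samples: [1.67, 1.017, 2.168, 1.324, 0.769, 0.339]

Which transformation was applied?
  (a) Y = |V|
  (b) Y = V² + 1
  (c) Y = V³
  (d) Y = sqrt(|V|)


Checking option (a) Y = |V|:
  V = 1.67 -> Y = 1.67 ✓
  V = -1.017 -> Y = 1.017 ✓
  V = -2.168 -> Y = 2.168 ✓
All samples match this transformation.

(a) |V|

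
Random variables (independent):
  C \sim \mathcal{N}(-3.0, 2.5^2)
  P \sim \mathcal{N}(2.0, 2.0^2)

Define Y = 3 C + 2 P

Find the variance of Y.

For independent RVs: Var(aX + bY) = a²Var(X) + b²Var(Y)
Var(C) = 6.25
Var(P) = 4
Var(Y) = 3²*6.25 + 2²*4
= 9*6.25 + 4*4 = 72.25

72.25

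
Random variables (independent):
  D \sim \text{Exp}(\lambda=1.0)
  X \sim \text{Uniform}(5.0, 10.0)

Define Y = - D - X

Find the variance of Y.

For independent RVs: Var(aX + bY) = a²Var(X) + b²Var(Y)
Var(D) = 1
Var(X) = 2.0833333
Var(Y) = (-1)²*1 + (-1)²*2.0833333
= 1*1 + 1*2.0833333 = 3.0833333

3.0833333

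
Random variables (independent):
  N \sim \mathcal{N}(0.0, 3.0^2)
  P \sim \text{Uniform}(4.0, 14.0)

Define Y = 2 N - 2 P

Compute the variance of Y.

For independent RVs: Var(aX + bY) = a²Var(X) + b²Var(Y)
Var(N) = 9
Var(P) = 8.3333333
Var(Y) = 2²*9 + (-2)²*8.3333333
= 4*9 + 4*8.3333333 = 69.333333

69.333333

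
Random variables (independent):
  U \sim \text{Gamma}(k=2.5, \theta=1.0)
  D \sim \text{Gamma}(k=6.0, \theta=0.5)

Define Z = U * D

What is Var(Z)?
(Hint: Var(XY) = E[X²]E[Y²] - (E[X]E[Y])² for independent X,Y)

Var(XY) = E[X²]E[Y²] - (E[X]E[Y])²
E[U] = 2.5, Var(U) = 2.5
E[D] = 3, Var(D) = 1.5
E[U²] = 2.5 + 2.5² = 8.75
E[D²] = 1.5 + 3² = 10.5
Var(Z) = 8.75*10.5 - (2.5*3)²
= 91.875 - 56.25 = 35.625

35.625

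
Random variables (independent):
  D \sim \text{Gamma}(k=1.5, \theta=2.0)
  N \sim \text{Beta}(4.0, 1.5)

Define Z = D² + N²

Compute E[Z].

E[Z] = E[D²] + E[N²]
E[D²] = Var(D) + E[D]² = 6 + 9 = 15
E[N²] = Var(N) + E[N]² = 0.03051494 + 0.52892562 = 0.55944056
E[Z] = 15 + 0.55944056 = 15.559441

15.559441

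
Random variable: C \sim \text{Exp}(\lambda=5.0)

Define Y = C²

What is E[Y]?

E[C²] = Var(C) + (E[C])² = 0.04 + 0.04 = 0.08

0.08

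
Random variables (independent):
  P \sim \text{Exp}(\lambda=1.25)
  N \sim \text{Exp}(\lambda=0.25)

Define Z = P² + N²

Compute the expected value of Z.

E[Z] = E[P²] + E[N²]
E[P²] = Var(P) + E[P]² = 0.64 + 0.64 = 1.28
E[N²] = Var(N) + E[N]² = 16 + 16 = 32
E[Z] = 1.28 + 32 = 33.28

33.28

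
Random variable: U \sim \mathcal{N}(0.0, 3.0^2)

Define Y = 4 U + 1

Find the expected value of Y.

For Y = 4U + 1:
E[Y] = 4 * E[U] + 1
E[U] = 0.0 = 0
E[Y] = 4 * 0 + 1 = 1

1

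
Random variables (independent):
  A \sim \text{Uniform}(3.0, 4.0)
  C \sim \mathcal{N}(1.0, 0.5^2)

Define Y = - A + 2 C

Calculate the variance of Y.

For independent RVs: Var(aX + bY) = a²Var(X) + b²Var(Y)
Var(A) = 0.083333333
Var(C) = 0.25
Var(Y) = (-1)²*0.083333333 + 2²*0.25
= 1*0.083333333 + 4*0.25 = 1.0833333

1.0833333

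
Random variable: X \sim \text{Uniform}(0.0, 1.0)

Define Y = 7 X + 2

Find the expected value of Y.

For Y = 7X + 2:
E[Y] = 7 * E[X] + 2
E[X] = (0 + 1)/2 = 0.5
E[Y] = 7 * 0.5 + 2 = 5.5

5.5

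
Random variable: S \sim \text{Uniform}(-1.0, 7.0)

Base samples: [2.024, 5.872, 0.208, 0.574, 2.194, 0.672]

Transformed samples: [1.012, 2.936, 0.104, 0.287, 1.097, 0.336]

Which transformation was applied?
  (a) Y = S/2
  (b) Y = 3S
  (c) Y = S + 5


Checking option (a) Y = S/2:
  S = 2.024 -> Y = 1.012 ✓
  S = 5.872 -> Y = 2.936 ✓
  S = 0.208 -> Y = 0.104 ✓
All samples match this transformation.

(a) S/2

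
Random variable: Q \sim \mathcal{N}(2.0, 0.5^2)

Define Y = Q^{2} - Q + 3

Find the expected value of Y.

E[Y] = 1*E[Q²] - 1*E[Q] + 3
E[Q] = 2
E[Q²] = Var(Q) + (E[Q])² = 0.25 + 4 = 4.25
E[Y] = 1*4.25 - 1*2 + 3 = 5.25

5.25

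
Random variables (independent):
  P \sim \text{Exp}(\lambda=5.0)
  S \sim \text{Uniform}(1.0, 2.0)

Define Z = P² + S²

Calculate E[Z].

E[Z] = E[P²] + E[S²]
E[P²] = Var(P) + E[P]² = 0.04 + 0.04 = 0.08
E[S²] = Var(S) + E[S]² = 0.083333333 + 2.25 = 2.3333333
E[Z] = 0.08 + 2.3333333 = 2.4133333

2.4133333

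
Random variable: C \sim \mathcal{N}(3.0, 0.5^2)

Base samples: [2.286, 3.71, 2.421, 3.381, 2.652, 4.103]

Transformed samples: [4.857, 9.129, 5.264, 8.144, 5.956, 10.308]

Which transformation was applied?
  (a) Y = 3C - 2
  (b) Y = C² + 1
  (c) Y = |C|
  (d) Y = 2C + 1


Checking option (a) Y = 3C - 2:
  C = 2.286 -> Y = 4.857 ✓
  C = 3.71 -> Y = 9.129 ✓
  C = 2.421 -> Y = 5.264 ✓
All samples match this transformation.

(a) 3C - 2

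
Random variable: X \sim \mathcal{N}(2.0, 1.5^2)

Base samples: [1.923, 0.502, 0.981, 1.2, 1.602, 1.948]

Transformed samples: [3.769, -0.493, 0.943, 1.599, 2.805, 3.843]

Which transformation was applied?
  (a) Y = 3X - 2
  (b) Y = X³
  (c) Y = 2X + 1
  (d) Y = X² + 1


Checking option (a) Y = 3X - 2:
  X = 1.923 -> Y = 3.769 ✓
  X = 0.502 -> Y = -0.493 ✓
  X = 0.981 -> Y = 0.943 ✓
All samples match this transformation.

(a) 3X - 2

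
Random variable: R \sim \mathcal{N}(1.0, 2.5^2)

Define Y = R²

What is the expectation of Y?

Using E[X²] = Var(X) + (E[X])²:
E[R] = 1
Var(R) = 2.5^2 = 6.25
E[R²] = 6.25 + 1² = 6.25 + 1 = 7.25

7.25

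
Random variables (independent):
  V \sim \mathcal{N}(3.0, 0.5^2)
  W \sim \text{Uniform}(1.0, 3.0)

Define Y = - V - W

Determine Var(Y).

For independent RVs: Var(aX + bY) = a²Var(X) + b²Var(Y)
Var(V) = 0.25
Var(W) = 0.33333333
Var(Y) = (-1)²*0.25 + (-1)²*0.33333333
= 1*0.25 + 1*0.33333333 = 0.58333333

0.58333333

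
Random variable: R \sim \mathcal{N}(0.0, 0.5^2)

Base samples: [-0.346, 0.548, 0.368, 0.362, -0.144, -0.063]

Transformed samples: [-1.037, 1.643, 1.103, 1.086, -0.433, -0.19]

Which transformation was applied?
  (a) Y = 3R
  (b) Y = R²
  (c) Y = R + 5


Checking option (a) Y = 3R:
  R = -0.346 -> Y = -1.037 ✓
  R = 0.548 -> Y = 1.643 ✓
  R = 0.368 -> Y = 1.103 ✓
All samples match this transformation.

(a) 3R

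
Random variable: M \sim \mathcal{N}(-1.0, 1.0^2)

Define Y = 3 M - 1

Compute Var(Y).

For Y = aM + b: Var(Y) = a² * Var(M)
Var(M) = 1.0^2 = 1
Var(Y) = 3² * 1 = 9 * 1 = 9

9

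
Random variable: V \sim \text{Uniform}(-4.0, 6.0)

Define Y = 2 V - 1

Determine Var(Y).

For Y = aV + b: Var(Y) = a² * Var(V)
Var(V) = (6 + 4)^2/12 = 8.3333333
Var(Y) = 2² * 8.3333333 = 4 * 8.3333333 = 33.333333

33.333333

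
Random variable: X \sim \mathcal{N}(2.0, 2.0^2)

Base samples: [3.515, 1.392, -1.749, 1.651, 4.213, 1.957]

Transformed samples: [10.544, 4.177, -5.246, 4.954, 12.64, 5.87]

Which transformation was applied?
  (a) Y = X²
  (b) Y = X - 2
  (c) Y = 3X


Checking option (c) Y = 3X:
  X = 3.515 -> Y = 10.544 ✓
  X = 1.392 -> Y = 4.177 ✓
  X = -1.749 -> Y = -5.246 ✓
All samples match this transformation.

(c) 3X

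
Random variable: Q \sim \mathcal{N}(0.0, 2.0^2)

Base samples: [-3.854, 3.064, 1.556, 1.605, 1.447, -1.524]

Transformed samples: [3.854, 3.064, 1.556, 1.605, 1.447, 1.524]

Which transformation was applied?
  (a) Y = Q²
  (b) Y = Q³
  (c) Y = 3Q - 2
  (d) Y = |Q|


Checking option (d) Y = |Q|:
  Q = -3.854 -> Y = 3.854 ✓
  Q = 3.064 -> Y = 3.064 ✓
  Q = 1.556 -> Y = 1.556 ✓
All samples match this transformation.

(d) |Q|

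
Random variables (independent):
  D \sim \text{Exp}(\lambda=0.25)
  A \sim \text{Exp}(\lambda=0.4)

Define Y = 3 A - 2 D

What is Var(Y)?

For independent RVs: Var(aX + bY) = a²Var(X) + b²Var(Y)
Var(D) = 16
Var(A) = 6.25
Var(Y) = (-2)²*16 + 3²*6.25
= 4*16 + 9*6.25 = 120.25

120.25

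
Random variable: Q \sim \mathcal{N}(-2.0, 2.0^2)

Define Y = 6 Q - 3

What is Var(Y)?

For Y = aQ + b: Var(Y) = a² * Var(Q)
Var(Q) = 2.0^2 = 4
Var(Y) = 6² * 4 = 36 * 4 = 144

144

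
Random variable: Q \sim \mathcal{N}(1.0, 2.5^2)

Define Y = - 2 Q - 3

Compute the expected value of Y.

For Y = -2Q - 3:
E[Y] = -2 * E[Q] - 3
E[Q] = 1.0 = 1
E[Y] = -2 * 1 - 3 = -5

-5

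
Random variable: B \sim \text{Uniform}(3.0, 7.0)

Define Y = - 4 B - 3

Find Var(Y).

For Y = aB + b: Var(Y) = a² * Var(B)
Var(B) = (7 - 3)^2/12 = 1.3333333
Var(Y) = (-4)² * 1.3333333 = 16 * 1.3333333 = 21.333333

21.333333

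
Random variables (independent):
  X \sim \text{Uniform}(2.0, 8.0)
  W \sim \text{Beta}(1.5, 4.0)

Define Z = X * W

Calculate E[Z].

For independent RVs: E[XY] = E[X]*E[Y]
E[X] = 5
E[W] = 0.27272727
E[Z] = 5 * 0.27272727 = 1.3636364

1.3636364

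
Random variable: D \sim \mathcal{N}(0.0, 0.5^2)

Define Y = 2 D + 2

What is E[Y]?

For Y = 2D + 2:
E[Y] = 2 * E[D] + 2
E[D] = 0.0 = 0
E[Y] = 2 * 0 + 2 = 2

2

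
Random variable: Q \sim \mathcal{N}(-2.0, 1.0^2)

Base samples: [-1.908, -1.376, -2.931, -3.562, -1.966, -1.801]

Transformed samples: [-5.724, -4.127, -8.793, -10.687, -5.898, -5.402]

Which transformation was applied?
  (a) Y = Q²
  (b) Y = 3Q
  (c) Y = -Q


Checking option (b) Y = 3Q:
  Q = -1.908 -> Y = -5.724 ✓
  Q = -1.376 -> Y = -4.127 ✓
  Q = -2.931 -> Y = -8.793 ✓
All samples match this transformation.

(b) 3Q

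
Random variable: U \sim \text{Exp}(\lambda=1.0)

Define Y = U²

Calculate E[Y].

E[U²] = Var(U) + (E[U])² = 1 + 1 = 2

2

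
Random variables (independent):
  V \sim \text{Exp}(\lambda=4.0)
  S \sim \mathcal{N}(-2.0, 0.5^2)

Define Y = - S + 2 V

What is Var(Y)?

For independent RVs: Var(aX + bY) = a²Var(X) + b²Var(Y)
Var(V) = 0.0625
Var(S) = 0.25
Var(Y) = 2²*0.0625 + (-1)²*0.25
= 4*0.0625 + 1*0.25 = 0.5

0.5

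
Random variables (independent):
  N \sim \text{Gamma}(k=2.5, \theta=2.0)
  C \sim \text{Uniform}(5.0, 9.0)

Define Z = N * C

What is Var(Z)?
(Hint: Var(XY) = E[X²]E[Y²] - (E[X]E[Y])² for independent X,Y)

Var(XY) = E[X²]E[Y²] - (E[X]E[Y])²
E[N] = 5, Var(N) = 10
E[C] = 7, Var(C) = 1.3333333
E[N²] = 10 + 5² = 35
E[C²] = 1.3333333 + 7² = 50.333333
Var(Z) = 35*50.333333 - (5*7)²
= 1761.6667 - 1225 = 536.66667

536.66667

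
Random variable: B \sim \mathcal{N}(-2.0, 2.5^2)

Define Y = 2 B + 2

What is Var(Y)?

For Y = aB + b: Var(Y) = a² * Var(B)
Var(B) = 2.5^2 = 6.25
Var(Y) = 2² * 6.25 = 4 * 6.25 = 25

25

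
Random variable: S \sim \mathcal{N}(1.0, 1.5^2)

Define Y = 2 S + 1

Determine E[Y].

For Y = 2S + 1:
E[Y] = 2 * E[S] + 1
E[S] = 1.0 = 1
E[Y] = 2 * 1 + 1 = 3

3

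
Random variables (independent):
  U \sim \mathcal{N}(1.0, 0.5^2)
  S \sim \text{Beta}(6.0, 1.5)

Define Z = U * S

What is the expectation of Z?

For independent RVs: E[XY] = E[X]*E[Y]
E[U] = 1
E[S] = 0.8
E[Z] = 1 * 0.8 = 0.8

0.8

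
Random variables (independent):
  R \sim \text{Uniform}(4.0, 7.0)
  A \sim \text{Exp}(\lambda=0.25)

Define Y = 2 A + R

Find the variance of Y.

For independent RVs: Var(aX + bY) = a²Var(X) + b²Var(Y)
Var(R) = 0.75
Var(A) = 16
Var(Y) = 1²*0.75 + 2²*16
= 1*0.75 + 4*16 = 64.75

64.75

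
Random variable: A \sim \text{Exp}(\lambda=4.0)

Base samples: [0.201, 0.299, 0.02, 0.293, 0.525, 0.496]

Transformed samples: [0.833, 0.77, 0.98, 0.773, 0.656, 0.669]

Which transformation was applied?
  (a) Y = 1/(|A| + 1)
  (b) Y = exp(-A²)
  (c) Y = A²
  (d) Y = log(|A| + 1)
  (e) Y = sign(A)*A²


Checking option (a) Y = 1/(|A| + 1):
  A = 0.201 -> Y = 0.833 ✓
  A = 0.299 -> Y = 0.77 ✓
  A = 0.02 -> Y = 0.98 ✓
All samples match this transformation.

(a) 1/(|A| + 1)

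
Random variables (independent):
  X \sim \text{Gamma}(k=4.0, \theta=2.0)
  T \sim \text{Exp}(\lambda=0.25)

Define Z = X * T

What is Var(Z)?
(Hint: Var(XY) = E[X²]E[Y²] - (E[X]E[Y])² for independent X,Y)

Var(XY) = E[X²]E[Y²] - (E[X]E[Y])²
E[X] = 8, Var(X) = 16
E[T] = 4, Var(T) = 16
E[X²] = 16 + 8² = 80
E[T²] = 16 + 4² = 32
Var(Z) = 80*32 - (8*4)²
= 2560 - 1024 = 1536

1536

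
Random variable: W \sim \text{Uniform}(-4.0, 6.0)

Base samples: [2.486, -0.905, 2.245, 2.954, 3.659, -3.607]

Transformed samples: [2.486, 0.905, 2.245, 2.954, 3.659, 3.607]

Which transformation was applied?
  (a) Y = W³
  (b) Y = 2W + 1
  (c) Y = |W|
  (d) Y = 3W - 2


Checking option (c) Y = |W|:
  W = 2.486 -> Y = 2.486 ✓
  W = -0.905 -> Y = 0.905 ✓
  W = 2.245 -> Y = 2.245 ✓
All samples match this transformation.

(c) |W|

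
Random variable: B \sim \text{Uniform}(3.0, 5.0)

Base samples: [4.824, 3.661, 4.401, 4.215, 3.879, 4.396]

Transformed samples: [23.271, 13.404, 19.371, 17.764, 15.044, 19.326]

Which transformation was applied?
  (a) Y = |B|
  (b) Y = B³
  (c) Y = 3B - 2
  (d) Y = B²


Checking option (d) Y = B²:
  B = 4.824 -> Y = 23.271 ✓
  B = 3.661 -> Y = 13.404 ✓
  B = 4.401 -> Y = 19.371 ✓
All samples match this transformation.

(d) B²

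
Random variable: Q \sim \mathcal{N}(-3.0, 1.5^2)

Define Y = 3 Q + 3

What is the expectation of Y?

For Y = 3Q + 3:
E[Y] = 3 * E[Q] + 3
E[Q] = -3.0 = -3
E[Y] = 3 * (-3) + 3 = -6

-6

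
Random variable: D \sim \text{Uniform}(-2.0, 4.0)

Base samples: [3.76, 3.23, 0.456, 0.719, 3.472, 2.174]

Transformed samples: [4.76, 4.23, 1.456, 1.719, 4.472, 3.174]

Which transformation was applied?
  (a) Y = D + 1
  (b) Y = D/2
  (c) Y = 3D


Checking option (a) Y = D + 1:
  D = 3.76 -> Y = 4.76 ✓
  D = 3.23 -> Y = 4.23 ✓
  D = 0.456 -> Y = 1.456 ✓
All samples match this transformation.

(a) D + 1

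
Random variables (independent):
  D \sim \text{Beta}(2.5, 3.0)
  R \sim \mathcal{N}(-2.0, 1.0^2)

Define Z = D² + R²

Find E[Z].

E[Z] = E[D²] + E[R²]
E[D²] = Var(D) + E[D]² = 0.038143675 + 0.20661157 = 0.24475524
E[R²] = Var(R) + E[R]² = 1 + 4 = 5
E[Z] = 0.24475524 + 5 = 5.2447552

5.2447552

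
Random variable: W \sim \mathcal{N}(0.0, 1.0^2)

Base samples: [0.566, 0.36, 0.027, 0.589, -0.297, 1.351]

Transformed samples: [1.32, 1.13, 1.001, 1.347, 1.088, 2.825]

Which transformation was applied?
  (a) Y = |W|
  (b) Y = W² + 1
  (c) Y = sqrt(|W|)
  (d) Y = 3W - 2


Checking option (b) Y = W² + 1:
  W = 0.566 -> Y = 1.32 ✓
  W = 0.36 -> Y = 1.13 ✓
  W = 0.027 -> Y = 1.001 ✓
All samples match this transformation.

(b) W² + 1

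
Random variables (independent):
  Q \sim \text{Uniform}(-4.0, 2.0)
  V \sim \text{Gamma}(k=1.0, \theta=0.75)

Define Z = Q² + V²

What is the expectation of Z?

E[Z] = E[Q²] + E[V²]
E[Q²] = Var(Q) + E[Q]² = 3 + 1 = 4
E[V²] = Var(V) + E[V]² = 0.5625 + 0.5625 = 1.125
E[Z] = 4 + 1.125 = 5.125

5.125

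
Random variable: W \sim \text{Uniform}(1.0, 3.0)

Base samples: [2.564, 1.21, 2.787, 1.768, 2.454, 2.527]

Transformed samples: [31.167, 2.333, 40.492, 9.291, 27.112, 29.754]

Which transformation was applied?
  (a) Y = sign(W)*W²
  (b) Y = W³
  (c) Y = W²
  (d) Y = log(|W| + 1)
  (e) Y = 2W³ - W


Checking option (e) Y = 2W³ - W:
  W = 2.564 -> Y = 31.167 ✓
  W = 1.21 -> Y = 2.333 ✓
  W = 2.787 -> Y = 40.492 ✓
All samples match this transformation.

(e) 2W³ - W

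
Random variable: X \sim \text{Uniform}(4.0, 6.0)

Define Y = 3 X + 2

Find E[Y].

For Y = 3X + 2:
E[Y] = 3 * E[X] + 2
E[X] = (4 + 6)/2 = 5
E[Y] = 3 * 5 + 2 = 17

17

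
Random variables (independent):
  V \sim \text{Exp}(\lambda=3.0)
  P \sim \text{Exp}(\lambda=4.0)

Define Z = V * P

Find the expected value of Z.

For independent RVs: E[XY] = E[X]*E[Y]
E[V] = 0.33333333
E[P] = 0.25
E[Z] = 0.33333333 * 0.25 = 0.083333333

0.083333333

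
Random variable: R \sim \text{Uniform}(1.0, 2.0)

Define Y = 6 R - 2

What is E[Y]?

For Y = 6R - 2:
E[Y] = 6 * E[R] - 2
E[R] = (1 + 2)/2 = 1.5
E[Y] = 6 * 1.5 - 2 = 7

7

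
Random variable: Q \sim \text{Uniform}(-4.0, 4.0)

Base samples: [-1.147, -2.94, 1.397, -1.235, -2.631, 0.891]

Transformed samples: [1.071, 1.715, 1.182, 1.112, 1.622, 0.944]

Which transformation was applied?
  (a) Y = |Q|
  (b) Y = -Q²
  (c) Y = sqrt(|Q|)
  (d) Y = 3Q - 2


Checking option (c) Y = sqrt(|Q|):
  Q = -1.147 -> Y = 1.071 ✓
  Q = -2.94 -> Y = 1.715 ✓
  Q = 1.397 -> Y = 1.182 ✓
All samples match this transformation.

(c) sqrt(|Q|)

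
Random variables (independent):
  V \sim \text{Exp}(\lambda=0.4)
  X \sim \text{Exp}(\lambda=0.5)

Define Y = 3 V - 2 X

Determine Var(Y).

For independent RVs: Var(aX + bY) = a²Var(X) + b²Var(Y)
Var(V) = 6.25
Var(X) = 4
Var(Y) = 3²*6.25 + (-2)²*4
= 9*6.25 + 4*4 = 72.25

72.25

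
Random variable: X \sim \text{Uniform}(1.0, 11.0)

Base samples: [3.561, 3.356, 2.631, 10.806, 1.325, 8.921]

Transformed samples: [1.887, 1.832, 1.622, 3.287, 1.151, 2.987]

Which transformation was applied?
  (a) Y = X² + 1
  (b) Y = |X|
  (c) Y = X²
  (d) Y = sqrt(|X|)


Checking option (d) Y = sqrt(|X|):
  X = 3.561 -> Y = 1.887 ✓
  X = 3.356 -> Y = 1.832 ✓
  X = 2.631 -> Y = 1.622 ✓
All samples match this transformation.

(d) sqrt(|X|)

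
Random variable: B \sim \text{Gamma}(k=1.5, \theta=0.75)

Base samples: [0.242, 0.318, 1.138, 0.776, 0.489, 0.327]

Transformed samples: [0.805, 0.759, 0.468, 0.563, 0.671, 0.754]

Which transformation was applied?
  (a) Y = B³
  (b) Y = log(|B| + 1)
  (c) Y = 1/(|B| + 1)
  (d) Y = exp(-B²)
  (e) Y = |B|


Checking option (c) Y = 1/(|B| + 1):
  B = 0.242 -> Y = 0.805 ✓
  B = 0.318 -> Y = 0.759 ✓
  B = 1.138 -> Y = 0.468 ✓
All samples match this transformation.

(c) 1/(|B| + 1)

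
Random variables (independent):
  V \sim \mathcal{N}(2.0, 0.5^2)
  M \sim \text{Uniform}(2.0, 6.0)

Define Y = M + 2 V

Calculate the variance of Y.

For independent RVs: Var(aX + bY) = a²Var(X) + b²Var(Y)
Var(V) = 0.25
Var(M) = 1.3333333
Var(Y) = 2²*0.25 + 1²*1.3333333
= 4*0.25 + 1*1.3333333 = 2.3333333

2.3333333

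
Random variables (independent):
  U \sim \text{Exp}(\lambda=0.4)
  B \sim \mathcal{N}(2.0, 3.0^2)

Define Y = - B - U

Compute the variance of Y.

For independent RVs: Var(aX + bY) = a²Var(X) + b²Var(Y)
Var(U) = 6.25
Var(B) = 9
Var(Y) = (-1)²*6.25 + (-1)²*9
= 1*6.25 + 1*9 = 15.25

15.25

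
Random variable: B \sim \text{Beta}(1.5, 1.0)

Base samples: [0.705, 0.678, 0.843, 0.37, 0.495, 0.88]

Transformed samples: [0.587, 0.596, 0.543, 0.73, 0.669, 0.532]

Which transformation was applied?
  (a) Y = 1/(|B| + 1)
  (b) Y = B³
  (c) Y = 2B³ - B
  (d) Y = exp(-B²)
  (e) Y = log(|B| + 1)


Checking option (a) Y = 1/(|B| + 1):
  B = 0.705 -> Y = 0.587 ✓
  B = 0.678 -> Y = 0.596 ✓
  B = 0.843 -> Y = 0.543 ✓
All samples match this transformation.

(a) 1/(|B| + 1)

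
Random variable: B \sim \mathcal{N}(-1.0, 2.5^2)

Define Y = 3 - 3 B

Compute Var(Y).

For Y = aB + b: Var(Y) = a² * Var(B)
Var(B) = 2.5^2 = 6.25
Var(Y) = (-3)² * 6.25 = 9 * 6.25 = 56.25

56.25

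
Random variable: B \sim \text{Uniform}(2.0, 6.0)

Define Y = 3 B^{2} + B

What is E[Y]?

E[Y] = 3*E[B²] + 1*E[B]
E[B] = 4
E[B²] = Var(B) + (E[B])² = 1.3333333 + 16 = 17.333333
E[Y] = 3*17.333333 + 1*4 = 56

56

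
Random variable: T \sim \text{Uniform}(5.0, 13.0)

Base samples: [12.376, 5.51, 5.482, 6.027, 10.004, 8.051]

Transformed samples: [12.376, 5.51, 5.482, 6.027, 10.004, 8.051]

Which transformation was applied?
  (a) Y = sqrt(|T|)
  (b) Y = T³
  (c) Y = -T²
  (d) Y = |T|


Checking option (d) Y = |T|:
  T = 12.376 -> Y = 12.376 ✓
  T = 5.51 -> Y = 5.51 ✓
  T = 5.482 -> Y = 5.482 ✓
All samples match this transformation.

(d) |T|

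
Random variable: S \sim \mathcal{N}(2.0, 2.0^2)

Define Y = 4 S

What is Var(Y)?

For Y = aS + b: Var(Y) = a² * Var(S)
Var(S) = 2.0^2 = 4
Var(Y) = 4² * 4 = 16 * 4 = 64

64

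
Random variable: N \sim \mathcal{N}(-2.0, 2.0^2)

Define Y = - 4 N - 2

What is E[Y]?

For Y = -4N - 2:
E[Y] = -4 * E[N] - 2
E[N] = -2.0 = -2
E[Y] = -4 * (-2) - 2 = 6

6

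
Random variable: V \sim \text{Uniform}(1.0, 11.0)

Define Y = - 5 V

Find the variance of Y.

For Y = aV + b: Var(Y) = a² * Var(V)
Var(V) = (11 - 1)^2/12 = 8.3333333
Var(Y) = (-5)² * 8.3333333 = 25 * 8.3333333 = 208.33333

208.33333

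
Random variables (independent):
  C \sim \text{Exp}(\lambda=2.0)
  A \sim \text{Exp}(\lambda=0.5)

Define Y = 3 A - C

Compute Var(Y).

For independent RVs: Var(aX + bY) = a²Var(X) + b²Var(Y)
Var(C) = 0.25
Var(A) = 4
Var(Y) = (-1)²*0.25 + 3²*4
= 1*0.25 + 9*4 = 36.25

36.25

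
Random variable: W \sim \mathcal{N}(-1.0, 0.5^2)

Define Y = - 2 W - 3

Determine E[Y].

For Y = -2W - 3:
E[Y] = -2 * E[W] - 3
E[W] = -1.0 = -1
E[Y] = -2 * (-1) - 3 = -1

-1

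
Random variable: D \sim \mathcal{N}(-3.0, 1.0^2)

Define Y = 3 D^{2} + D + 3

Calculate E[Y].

E[Y] = 3*E[D²] + 1*E[D] + 3
E[D] = -3
E[D²] = Var(D) + (E[D])² = 1 + 9 = 10
E[Y] = 3*10 + 1*(-3) + 3 = 30

30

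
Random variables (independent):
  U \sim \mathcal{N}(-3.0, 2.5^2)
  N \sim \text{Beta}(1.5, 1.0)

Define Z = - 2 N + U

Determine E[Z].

E[Z] = 1*E[U] - 2*E[N]
E[U] = -3
E[N] = 0.6
E[Z] = 1*(-3) - 2*0.6 = -4.2

-4.2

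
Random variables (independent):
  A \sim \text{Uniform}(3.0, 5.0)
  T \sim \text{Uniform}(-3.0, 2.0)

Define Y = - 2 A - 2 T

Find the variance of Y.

For independent RVs: Var(aX + bY) = a²Var(X) + b²Var(Y)
Var(A) = 0.33333333
Var(T) = 2.0833333
Var(Y) = (-2)²*0.33333333 + (-2)²*2.0833333
= 4*0.33333333 + 4*2.0833333 = 9.6666667

9.6666667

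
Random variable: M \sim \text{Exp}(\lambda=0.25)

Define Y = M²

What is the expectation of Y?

E[M²] = Var(M) + (E[M])² = 16 + 16 = 32

32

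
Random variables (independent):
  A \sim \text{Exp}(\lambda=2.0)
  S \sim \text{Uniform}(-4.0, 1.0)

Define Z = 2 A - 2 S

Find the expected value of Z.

E[Z] = 2*E[A] - 2*E[S]
E[A] = 0.5
E[S] = -1.5
E[Z] = 2*0.5 - 2*(-1.5) = 4

4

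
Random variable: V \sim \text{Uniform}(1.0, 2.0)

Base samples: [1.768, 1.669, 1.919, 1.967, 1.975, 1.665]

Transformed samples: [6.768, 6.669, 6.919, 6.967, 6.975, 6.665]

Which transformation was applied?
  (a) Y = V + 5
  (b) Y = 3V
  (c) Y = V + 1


Checking option (a) Y = V + 5:
  V = 1.768 -> Y = 6.768 ✓
  V = 1.669 -> Y = 6.669 ✓
  V = 1.919 -> Y = 6.919 ✓
All samples match this transformation.

(a) V + 5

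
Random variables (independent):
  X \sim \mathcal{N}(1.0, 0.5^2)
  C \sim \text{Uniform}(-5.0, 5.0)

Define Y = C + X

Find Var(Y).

For independent RVs: Var(aX + bY) = a²Var(X) + b²Var(Y)
Var(X) = 0.25
Var(C) = 8.3333333
Var(Y) = 1²*0.25 + 1²*8.3333333
= 1*0.25 + 1*8.3333333 = 8.5833333

8.5833333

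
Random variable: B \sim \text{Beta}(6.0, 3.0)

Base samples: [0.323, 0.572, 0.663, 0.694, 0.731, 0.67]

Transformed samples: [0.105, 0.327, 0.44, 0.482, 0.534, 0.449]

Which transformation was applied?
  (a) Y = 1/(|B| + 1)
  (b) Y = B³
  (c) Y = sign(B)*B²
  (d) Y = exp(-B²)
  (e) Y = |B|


Checking option (c) Y = sign(B)*B²:
  B = 0.323 -> Y = 0.105 ✓
  B = 0.572 -> Y = 0.327 ✓
  B = 0.663 -> Y = 0.44 ✓
All samples match this transformation.

(c) sign(B)*B²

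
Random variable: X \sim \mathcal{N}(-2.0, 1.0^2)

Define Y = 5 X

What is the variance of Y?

For Y = aX + b: Var(Y) = a² * Var(X)
Var(X) = 1.0^2 = 1
Var(Y) = 5² * 1 = 25 * 1 = 25

25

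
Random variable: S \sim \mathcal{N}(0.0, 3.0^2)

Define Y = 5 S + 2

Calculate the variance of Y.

For Y = aS + b: Var(Y) = a² * Var(S)
Var(S) = 3.0^2 = 9
Var(Y) = 5² * 9 = 25 * 9 = 225

225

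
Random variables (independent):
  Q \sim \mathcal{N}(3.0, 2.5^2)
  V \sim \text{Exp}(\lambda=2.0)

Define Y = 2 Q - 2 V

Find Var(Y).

For independent RVs: Var(aX + bY) = a²Var(X) + b²Var(Y)
Var(Q) = 6.25
Var(V) = 0.25
Var(Y) = 2²*6.25 + (-2)²*0.25
= 4*6.25 + 4*0.25 = 26

26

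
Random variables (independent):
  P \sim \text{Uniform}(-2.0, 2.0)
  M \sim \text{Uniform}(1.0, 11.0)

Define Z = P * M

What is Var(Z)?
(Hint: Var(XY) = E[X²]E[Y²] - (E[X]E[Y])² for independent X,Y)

Var(XY) = E[X²]E[Y²] - (E[X]E[Y])²
E[P] = 0, Var(P) = 1.3333333
E[M] = 6, Var(M) = 8.3333333
E[P²] = 1.3333333 + 0² = 1.3333333
E[M²] = 8.3333333 + 6² = 44.333333
Var(Z) = 1.3333333*44.333333 - (0*6)²
= 59.111111 - 0 = 59.111111

59.111111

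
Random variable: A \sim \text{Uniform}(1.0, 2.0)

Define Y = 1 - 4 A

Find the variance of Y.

For Y = aA + b: Var(Y) = a² * Var(A)
Var(A) = (2 - 1)^2/12 = 0.083333333
Var(Y) = (-4)² * 0.083333333 = 16 * 0.083333333 = 1.3333333

1.3333333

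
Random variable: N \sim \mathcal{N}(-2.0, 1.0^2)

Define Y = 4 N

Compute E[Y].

For Y = 4N:
E[Y] = 4 * E[N]
E[N] = -2.0 = -2
E[Y] = 4 * (-2) = -8

-8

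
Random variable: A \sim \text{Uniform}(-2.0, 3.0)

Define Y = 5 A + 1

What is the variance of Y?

For Y = aA + b: Var(Y) = a² * Var(A)
Var(A) = (3 + 2)^2/12 = 2.0833333
Var(Y) = 5² * 2.0833333 = 25 * 2.0833333 = 52.083333

52.083333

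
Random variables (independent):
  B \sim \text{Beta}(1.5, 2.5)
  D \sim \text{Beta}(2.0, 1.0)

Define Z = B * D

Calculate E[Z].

For independent RVs: E[XY] = E[X]*E[Y]
E[B] = 0.375
E[D] = 0.66666667
E[Z] = 0.375 * 0.66666667 = 0.25

0.25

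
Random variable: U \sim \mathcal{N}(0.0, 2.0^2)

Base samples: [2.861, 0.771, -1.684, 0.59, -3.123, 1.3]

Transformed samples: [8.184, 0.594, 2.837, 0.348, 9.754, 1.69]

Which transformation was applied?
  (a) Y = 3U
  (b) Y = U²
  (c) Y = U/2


Checking option (b) Y = U²:
  U = 2.861 -> Y = 8.184 ✓
  U = 0.771 -> Y = 0.594 ✓
  U = -1.684 -> Y = 2.837 ✓
All samples match this transformation.

(b) U²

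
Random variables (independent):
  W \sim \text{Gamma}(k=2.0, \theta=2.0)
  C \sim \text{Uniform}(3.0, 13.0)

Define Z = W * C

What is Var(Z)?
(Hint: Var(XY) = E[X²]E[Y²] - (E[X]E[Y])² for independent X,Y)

Var(XY) = E[X²]E[Y²] - (E[X]E[Y])²
E[W] = 4, Var(W) = 8
E[C] = 8, Var(C) = 8.3333333
E[W²] = 8 + 4² = 24
E[C²] = 8.3333333 + 8² = 72.333333
Var(Z) = 24*72.333333 - (4*8)²
= 1736 - 1024 = 712

712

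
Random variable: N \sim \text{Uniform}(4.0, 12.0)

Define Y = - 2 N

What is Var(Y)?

For Y = aN + b: Var(Y) = a² * Var(N)
Var(N) = (12 - 4)^2/12 = 5.3333333
Var(Y) = (-2)² * 5.3333333 = 4 * 5.3333333 = 21.333333

21.333333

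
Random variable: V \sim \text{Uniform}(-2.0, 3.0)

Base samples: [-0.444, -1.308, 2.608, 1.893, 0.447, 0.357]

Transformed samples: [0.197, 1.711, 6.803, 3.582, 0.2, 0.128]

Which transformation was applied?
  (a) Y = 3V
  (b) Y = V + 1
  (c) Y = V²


Checking option (c) Y = V²:
  V = -0.444 -> Y = 0.197 ✓
  V = -1.308 -> Y = 1.711 ✓
  V = 2.608 -> Y = 6.803 ✓
All samples match this transformation.

(c) V²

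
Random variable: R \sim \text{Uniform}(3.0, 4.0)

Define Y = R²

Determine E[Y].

E[R²] = Var(R) + (E[R])² = 0.083333333 + 12.25 = 12.333333

12.333333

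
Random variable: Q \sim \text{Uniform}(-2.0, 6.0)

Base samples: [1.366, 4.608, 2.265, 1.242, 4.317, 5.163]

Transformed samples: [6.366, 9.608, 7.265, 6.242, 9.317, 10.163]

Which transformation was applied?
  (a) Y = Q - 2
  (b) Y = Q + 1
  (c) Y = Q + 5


Checking option (c) Y = Q + 5:
  Q = 1.366 -> Y = 6.366 ✓
  Q = 4.608 -> Y = 9.608 ✓
  Q = 2.265 -> Y = 7.265 ✓
All samples match this transformation.

(c) Q + 5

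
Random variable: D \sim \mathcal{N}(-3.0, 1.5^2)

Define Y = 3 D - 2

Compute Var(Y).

For Y = aD + b: Var(Y) = a² * Var(D)
Var(D) = 1.5^2 = 2.25
Var(Y) = 3² * 2.25 = 9 * 2.25 = 20.25

20.25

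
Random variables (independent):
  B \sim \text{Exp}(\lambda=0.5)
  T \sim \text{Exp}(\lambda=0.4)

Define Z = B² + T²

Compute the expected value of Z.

E[Z] = E[B²] + E[T²]
E[B²] = Var(B) + E[B]² = 4 + 4 = 8
E[T²] = Var(T) + E[T]² = 6.25 + 6.25 = 12.5
E[Z] = 8 + 12.5 = 20.5

20.5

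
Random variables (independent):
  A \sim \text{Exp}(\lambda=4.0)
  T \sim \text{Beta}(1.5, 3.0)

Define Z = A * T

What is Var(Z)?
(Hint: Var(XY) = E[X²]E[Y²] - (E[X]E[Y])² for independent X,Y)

Var(XY) = E[X²]E[Y²] - (E[X]E[Y])²
E[A] = 0.25, Var(A) = 0.0625
E[T] = 0.33333333, Var(T) = 0.04040404
E[A²] = 0.0625 + 0.25² = 0.125
E[T²] = 0.04040404 + 0.33333333² = 0.15151515
Var(Z) = 0.125*0.15151515 - (0.25*0.33333333)²
= 0.018939394 - 0.0069444444 = 0.011994949

0.011994949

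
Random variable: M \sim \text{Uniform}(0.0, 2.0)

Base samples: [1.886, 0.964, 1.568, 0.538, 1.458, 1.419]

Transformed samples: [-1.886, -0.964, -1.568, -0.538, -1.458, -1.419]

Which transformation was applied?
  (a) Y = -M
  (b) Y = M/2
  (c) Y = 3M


Checking option (a) Y = -M:
  M = 1.886 -> Y = -1.886 ✓
  M = 0.964 -> Y = -0.964 ✓
  M = 1.568 -> Y = -1.568 ✓
All samples match this transformation.

(a) -M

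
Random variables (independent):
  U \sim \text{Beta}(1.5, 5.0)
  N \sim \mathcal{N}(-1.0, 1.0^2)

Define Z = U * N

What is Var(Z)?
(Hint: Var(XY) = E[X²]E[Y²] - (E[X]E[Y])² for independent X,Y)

Var(XY) = E[X²]E[Y²] - (E[X]E[Y])²
E[U] = 0.23076923, Var(U) = 0.023668639
E[N] = -1, Var(N) = 1
E[U²] = 0.023668639 + 0.23076923² = 0.076923077
E[N²] = 1 + (-1)² = 2
Var(Z) = 0.076923077*2 - (0.23076923*(-1))²
= 0.15384615 - 0.053254438 = 0.10059172

0.10059172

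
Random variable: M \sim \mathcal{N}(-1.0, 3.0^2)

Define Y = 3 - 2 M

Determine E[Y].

For Y = -2M + 3:
E[Y] = -2 * E[M] + 3
E[M] = -1.0 = -1
E[Y] = -2 * (-1) + 3 = 5

5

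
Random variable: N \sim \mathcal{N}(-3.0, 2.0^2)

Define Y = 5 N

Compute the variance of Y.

For Y = aN + b: Var(Y) = a² * Var(N)
Var(N) = 2.0^2 = 4
Var(Y) = 5² * 4 = 25 * 4 = 100

100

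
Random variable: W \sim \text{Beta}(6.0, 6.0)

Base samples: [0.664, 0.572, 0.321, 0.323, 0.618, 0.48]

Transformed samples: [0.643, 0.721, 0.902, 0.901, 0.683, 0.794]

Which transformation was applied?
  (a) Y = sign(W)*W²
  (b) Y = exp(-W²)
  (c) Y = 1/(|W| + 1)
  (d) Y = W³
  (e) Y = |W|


Checking option (b) Y = exp(-W²):
  W = 0.664 -> Y = 0.643 ✓
  W = 0.572 -> Y = 0.721 ✓
  W = 0.321 -> Y = 0.902 ✓
All samples match this transformation.

(b) exp(-W²)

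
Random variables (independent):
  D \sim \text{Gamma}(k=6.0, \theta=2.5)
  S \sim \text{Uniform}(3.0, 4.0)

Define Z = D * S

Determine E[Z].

For independent RVs: E[XY] = E[X]*E[Y]
E[D] = 15
E[S] = 3.5
E[Z] = 15 * 3.5 = 52.5

52.5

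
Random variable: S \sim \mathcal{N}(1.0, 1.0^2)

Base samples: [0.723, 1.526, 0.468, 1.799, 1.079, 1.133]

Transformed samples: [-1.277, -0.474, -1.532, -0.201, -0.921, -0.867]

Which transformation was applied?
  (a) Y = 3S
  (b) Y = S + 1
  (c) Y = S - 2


Checking option (c) Y = S - 2:
  S = 0.723 -> Y = -1.277 ✓
  S = 1.526 -> Y = -0.474 ✓
  S = 0.468 -> Y = -1.532 ✓
All samples match this transformation.

(c) S - 2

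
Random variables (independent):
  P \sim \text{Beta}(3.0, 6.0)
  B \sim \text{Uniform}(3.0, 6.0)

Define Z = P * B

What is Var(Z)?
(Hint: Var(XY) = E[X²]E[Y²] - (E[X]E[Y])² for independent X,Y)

Var(XY) = E[X²]E[Y²] - (E[X]E[Y])²
E[P] = 0.33333333, Var(P) = 0.022222222
E[B] = 4.5, Var(B) = 0.75
E[P²] = 0.022222222 + 0.33333333² = 0.13333333
E[B²] = 0.75 + 4.5² = 21
Var(Z) = 0.13333333*21 - (0.33333333*4.5)²
= 2.8 - 2.25 = 0.55

0.55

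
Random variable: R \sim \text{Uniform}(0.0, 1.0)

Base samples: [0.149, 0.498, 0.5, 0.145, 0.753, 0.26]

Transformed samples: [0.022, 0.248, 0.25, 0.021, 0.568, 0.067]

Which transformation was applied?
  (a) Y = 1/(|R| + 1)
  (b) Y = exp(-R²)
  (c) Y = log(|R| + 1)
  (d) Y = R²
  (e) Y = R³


Checking option (d) Y = R²:
  R = 0.149 -> Y = 0.022 ✓
  R = 0.498 -> Y = 0.248 ✓
  R = 0.5 -> Y = 0.25 ✓
All samples match this transformation.

(d) R²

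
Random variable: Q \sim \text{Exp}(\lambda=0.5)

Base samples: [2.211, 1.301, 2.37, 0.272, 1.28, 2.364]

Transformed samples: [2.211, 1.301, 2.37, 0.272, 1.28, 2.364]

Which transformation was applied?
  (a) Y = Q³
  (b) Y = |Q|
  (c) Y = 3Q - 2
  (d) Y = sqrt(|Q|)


Checking option (b) Y = |Q|:
  Q = 2.211 -> Y = 2.211 ✓
  Q = 1.301 -> Y = 1.301 ✓
  Q = 2.37 -> Y = 2.37 ✓
All samples match this transformation.

(b) |Q|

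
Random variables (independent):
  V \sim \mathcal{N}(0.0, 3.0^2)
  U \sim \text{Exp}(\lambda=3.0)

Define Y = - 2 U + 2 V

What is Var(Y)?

For independent RVs: Var(aX + bY) = a²Var(X) + b²Var(Y)
Var(V) = 9
Var(U) = 0.11111111
Var(Y) = 2²*9 + (-2)²*0.11111111
= 4*9 + 4*0.11111111 = 36.444444

36.444444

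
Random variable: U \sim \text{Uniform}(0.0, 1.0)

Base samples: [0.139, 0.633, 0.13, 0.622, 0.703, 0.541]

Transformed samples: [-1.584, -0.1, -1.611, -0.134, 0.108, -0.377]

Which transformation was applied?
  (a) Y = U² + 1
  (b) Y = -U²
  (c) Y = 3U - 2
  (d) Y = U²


Checking option (c) Y = 3U - 2:
  U = 0.139 -> Y = -1.584 ✓
  U = 0.633 -> Y = -0.1 ✓
  U = 0.13 -> Y = -1.611 ✓
All samples match this transformation.

(c) 3U - 2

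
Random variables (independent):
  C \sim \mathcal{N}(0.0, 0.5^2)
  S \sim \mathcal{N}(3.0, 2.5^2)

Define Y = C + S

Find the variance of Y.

For independent RVs: Var(aX + bY) = a²Var(X) + b²Var(Y)
Var(C) = 0.25
Var(S) = 6.25
Var(Y) = 1²*0.25 + 1²*6.25
= 1*0.25 + 1*6.25 = 6.5

6.5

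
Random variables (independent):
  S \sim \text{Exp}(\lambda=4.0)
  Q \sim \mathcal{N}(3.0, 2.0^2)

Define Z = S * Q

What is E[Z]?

For independent RVs: E[XY] = E[X]*E[Y]
E[S] = 0.25
E[Q] = 3
E[Z] = 0.25 * 3 = 0.75

0.75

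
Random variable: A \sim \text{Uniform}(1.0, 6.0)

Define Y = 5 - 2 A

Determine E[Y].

For Y = -2A + 5:
E[Y] = -2 * E[A] + 5
E[A] = (1 + 6)/2 = 3.5
E[Y] = -2 * 3.5 + 5 = -2

-2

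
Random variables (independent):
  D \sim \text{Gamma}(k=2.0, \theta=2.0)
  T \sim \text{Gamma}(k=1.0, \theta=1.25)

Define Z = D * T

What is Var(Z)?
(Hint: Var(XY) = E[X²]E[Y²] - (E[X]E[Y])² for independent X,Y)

Var(XY) = E[X²]E[Y²] - (E[X]E[Y])²
E[D] = 4, Var(D) = 8
E[T] = 1.25, Var(T) = 1.5625
E[D²] = 8 + 4² = 24
E[T²] = 1.5625 + 1.25² = 3.125
Var(Z) = 24*3.125 - (4*1.25)²
= 75 - 25 = 50

50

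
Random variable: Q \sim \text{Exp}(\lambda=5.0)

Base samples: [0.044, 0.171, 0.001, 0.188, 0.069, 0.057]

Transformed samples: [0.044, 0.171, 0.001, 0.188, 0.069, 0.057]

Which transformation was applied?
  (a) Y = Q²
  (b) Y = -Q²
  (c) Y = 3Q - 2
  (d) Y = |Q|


Checking option (d) Y = |Q|:
  Q = 0.044 -> Y = 0.044 ✓
  Q = 0.171 -> Y = 0.171 ✓
  Q = 0.001 -> Y = 0.001 ✓
All samples match this transformation.

(d) |Q|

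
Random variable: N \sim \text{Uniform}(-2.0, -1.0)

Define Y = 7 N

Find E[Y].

For Y = 7N:
E[Y] = 7 * E[N]
E[N] = (-2 - 1)/2 = -1.5
E[Y] = 7 * (-1.5) = -10.5

-10.5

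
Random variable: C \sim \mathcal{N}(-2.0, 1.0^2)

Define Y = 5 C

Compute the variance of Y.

For Y = aC + b: Var(Y) = a² * Var(C)
Var(C) = 1.0^2 = 1
Var(Y) = 5² * 1 = 25 * 1 = 25

25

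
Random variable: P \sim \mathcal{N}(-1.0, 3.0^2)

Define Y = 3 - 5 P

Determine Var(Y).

For Y = aP + b: Var(Y) = a² * Var(P)
Var(P) = 3.0^2 = 9
Var(Y) = (-5)² * 9 = 25 * 9 = 225

225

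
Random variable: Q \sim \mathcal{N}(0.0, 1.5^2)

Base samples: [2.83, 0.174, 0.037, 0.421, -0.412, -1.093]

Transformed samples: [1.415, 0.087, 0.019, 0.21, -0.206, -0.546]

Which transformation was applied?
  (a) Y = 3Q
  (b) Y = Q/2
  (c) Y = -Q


Checking option (b) Y = Q/2:
  Q = 2.83 -> Y = 1.415 ✓
  Q = 0.174 -> Y = 0.087 ✓
  Q = 0.037 -> Y = 0.019 ✓
All samples match this transformation.

(b) Q/2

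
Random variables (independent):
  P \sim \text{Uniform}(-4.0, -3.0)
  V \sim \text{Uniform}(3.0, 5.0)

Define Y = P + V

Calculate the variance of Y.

For independent RVs: Var(aX + bY) = a²Var(X) + b²Var(Y)
Var(P) = 0.083333333
Var(V) = 0.33333333
Var(Y) = 1²*0.083333333 + 1²*0.33333333
= 1*0.083333333 + 1*0.33333333 = 0.41666667

0.41666667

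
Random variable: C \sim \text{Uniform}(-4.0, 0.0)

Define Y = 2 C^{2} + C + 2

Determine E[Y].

E[Y] = 2*E[C²] + 1*E[C] + 2
E[C] = -2
E[C²] = Var(C) + (E[C])² = 1.3333333 + 4 = 5.3333333
E[Y] = 2*5.3333333 + 1*(-2) + 2 = 10.666667

10.666667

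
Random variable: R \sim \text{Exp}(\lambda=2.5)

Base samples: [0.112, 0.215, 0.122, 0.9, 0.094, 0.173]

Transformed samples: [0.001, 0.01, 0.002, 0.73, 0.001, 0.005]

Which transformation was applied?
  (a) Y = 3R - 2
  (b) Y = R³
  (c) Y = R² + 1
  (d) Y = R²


Checking option (b) Y = R³:
  R = 0.112 -> Y = 0.001 ✓
  R = 0.215 -> Y = 0.01 ✓
  R = 0.122 -> Y = 0.002 ✓
All samples match this transformation.

(b) R³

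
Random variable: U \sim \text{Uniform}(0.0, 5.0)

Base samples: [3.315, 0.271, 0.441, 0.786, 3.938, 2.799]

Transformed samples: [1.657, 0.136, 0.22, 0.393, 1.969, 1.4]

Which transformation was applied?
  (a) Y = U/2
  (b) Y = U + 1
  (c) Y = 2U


Checking option (a) Y = U/2:
  U = 3.315 -> Y = 1.657 ✓
  U = 0.271 -> Y = 0.136 ✓
  U = 0.441 -> Y = 0.22 ✓
All samples match this transformation.

(a) U/2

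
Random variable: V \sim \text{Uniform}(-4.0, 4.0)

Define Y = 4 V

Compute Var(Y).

For Y = aV + b: Var(Y) = a² * Var(V)
Var(V) = (4 + 4)^2/12 = 5.3333333
Var(Y) = 4² * 5.3333333 = 16 * 5.3333333 = 85.333333

85.333333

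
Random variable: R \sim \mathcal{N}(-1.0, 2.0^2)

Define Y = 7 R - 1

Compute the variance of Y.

For Y = aR + b: Var(Y) = a² * Var(R)
Var(R) = 2.0^2 = 4
Var(Y) = 7² * 4 = 49 * 4 = 196

196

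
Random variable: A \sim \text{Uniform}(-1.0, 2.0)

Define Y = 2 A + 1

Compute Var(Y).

For Y = aA + b: Var(Y) = a² * Var(A)
Var(A) = (2 + 1)^2/12 = 0.75
Var(Y) = 2² * 0.75 = 4 * 0.75 = 3

3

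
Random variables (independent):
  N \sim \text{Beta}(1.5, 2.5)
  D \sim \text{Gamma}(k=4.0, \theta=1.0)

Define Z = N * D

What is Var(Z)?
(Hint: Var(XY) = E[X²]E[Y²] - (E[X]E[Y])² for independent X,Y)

Var(XY) = E[X²]E[Y²] - (E[X]E[Y])²
E[N] = 0.375, Var(N) = 0.046875
E[D] = 4, Var(D) = 4
E[N²] = 0.046875 + 0.375² = 0.1875
E[D²] = 4 + 4² = 20
Var(Z) = 0.1875*20 - (0.375*4)²
= 3.75 - 2.25 = 1.5

1.5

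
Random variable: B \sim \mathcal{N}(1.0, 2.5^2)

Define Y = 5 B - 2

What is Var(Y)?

For Y = aB + b: Var(Y) = a² * Var(B)
Var(B) = 2.5^2 = 6.25
Var(Y) = 5² * 6.25 = 25 * 6.25 = 156.25

156.25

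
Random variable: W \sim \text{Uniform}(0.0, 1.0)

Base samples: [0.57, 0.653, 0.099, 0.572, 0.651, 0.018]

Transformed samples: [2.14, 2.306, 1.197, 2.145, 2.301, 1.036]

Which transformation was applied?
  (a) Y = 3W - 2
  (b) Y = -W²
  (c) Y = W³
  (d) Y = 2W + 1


Checking option (d) Y = 2W + 1:
  W = 0.57 -> Y = 2.14 ✓
  W = 0.653 -> Y = 2.306 ✓
  W = 0.099 -> Y = 1.197 ✓
All samples match this transformation.

(d) 2W + 1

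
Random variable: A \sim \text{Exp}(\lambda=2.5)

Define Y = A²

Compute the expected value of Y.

Using E[X²] = Var(X) + (E[X])²:
E[A] = 0.4
Var(A) = 1/2.5^2 = 0.16
E[A²] = 0.16 + 0.4² = 0.16 + 0.16 = 0.32

0.32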